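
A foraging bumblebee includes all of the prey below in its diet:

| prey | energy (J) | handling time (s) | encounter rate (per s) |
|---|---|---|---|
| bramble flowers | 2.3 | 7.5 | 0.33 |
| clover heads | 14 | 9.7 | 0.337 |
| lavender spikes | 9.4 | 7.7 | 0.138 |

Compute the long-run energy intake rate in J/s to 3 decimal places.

0.868 J/s

R = Σλ_iE_i / (1 + Σλ_ih_i)
Numerator: 0.33×2.3 + 0.337×14 + 0.138×9.4 = 6.774
Denominator: 1 + 0.33×7.5 + 0.337×9.7 + 0.138×7.7 = 7.806
R = 6.774/7.806 = 0.8678 J/s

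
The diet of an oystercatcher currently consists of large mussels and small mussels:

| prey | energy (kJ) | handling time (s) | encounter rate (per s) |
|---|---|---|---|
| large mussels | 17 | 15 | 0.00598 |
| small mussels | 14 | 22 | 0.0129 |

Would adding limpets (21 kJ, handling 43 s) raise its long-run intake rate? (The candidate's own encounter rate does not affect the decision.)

Intake rate on the current diet: R = (0.00598×17 + 0.0129×14) / (1 + 0.00598×15 + 0.0129×22) = 0.2823/1.373 = 0.2055 kJ/s.
limpets: E/h = 21/43 = 0.4884 kJ/s.
0.4884 > 0.2055, so adding limpets raises the average — include it.

Yes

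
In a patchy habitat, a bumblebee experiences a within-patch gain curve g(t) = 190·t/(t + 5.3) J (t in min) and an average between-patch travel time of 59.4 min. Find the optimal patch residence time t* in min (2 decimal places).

17.74 min

By the marginal value theorem, leave when the instantaneous gain rate g'(t) equals the habitat-wide average g(t)/(T + t).
g'(t) = 190·5.3/(t + 5.3)². Setting 190·5.3/(t+5.3)² = 190t/[(t+5.3)(59.4+t)] gives 5.3(59.4+t) = t(t+5.3), so t² = 5.3×59.4 = 314.8.
t* = √314.8 = 17.74 min.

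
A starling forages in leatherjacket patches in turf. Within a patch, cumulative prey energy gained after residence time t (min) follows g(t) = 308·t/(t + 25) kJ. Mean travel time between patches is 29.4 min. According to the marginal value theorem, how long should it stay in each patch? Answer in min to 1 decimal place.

Maximise g(t)/(T+t): set derivative to zero → g'(t)(T+t) = g(t).
g'(t) = 308·25/(t + 25)². Setting 308·25/(t+25)² = 308t/[(t+25)(29.4+t)] gives 25(29.4+t) = t(t+25), so t² = 25×29.4 = 735.
t* = √735 = 27.11 min.

27.1 min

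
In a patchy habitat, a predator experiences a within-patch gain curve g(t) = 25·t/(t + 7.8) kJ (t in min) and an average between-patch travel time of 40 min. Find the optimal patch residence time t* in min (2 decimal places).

17.66 min

Maximise g(t)/(T+t): set derivative to zero → g'(t)(T+t) = g(t).
g'(t) = 25·7.8/(t + 7.8)². Setting 25·7.8/(t+7.8)² = 25t/[(t+7.8)(40+t)] gives 7.8(40+t) = t(t+7.8), so t² = 7.8×40 = 312.
t* = √312 = 17.66 min.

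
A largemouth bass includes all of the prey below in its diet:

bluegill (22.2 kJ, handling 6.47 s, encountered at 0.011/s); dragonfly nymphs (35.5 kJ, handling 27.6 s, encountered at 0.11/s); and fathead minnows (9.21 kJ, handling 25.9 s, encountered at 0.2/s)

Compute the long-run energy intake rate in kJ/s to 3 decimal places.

0.645 kJ/s

Energy encountered per unit search time: 0.011×22.2 + 0.11×35.5 + 0.2×9.21 = 5.991 kJ/s.
Handling time per unit search time: 0.011×6.47 + 0.11×27.6 + 0.2×25.9 = 8.287.
Rate = 5.991/(1 + 8.287) = 0.6451 kJ/s.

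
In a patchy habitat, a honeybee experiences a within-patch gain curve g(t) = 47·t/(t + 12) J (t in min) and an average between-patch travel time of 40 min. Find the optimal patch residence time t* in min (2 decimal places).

By the marginal value theorem, leave when the instantaneous gain rate g'(t) equals the habitat-wide average g(t)/(T + t).
g'(t) = 47·12/(t + 12)². Setting 47·12/(t+12)² = 47t/[(t+12)(40+t)] gives 12(40+t) = t(t+12), so t² = 12×40 = 480.
t* = √480 = 21.91 min.

21.91 min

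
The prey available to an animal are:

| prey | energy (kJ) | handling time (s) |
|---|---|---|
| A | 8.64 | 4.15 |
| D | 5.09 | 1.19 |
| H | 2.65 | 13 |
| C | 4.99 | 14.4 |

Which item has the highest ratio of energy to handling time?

D

In descending order of E/h:
D: 5.09/1.19 = 4.28 kJ/s
A: 8.64/4.15 = 2.08 kJ/s
C: 4.99/14.4 = 0.347 kJ/s
H: 2.65/13 = 0.204 kJ/s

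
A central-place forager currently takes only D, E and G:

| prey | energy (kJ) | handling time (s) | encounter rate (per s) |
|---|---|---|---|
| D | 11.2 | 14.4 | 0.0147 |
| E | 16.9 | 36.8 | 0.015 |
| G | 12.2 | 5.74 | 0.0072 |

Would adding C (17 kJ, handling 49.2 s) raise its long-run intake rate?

Intake rate on the current diet: R = (0.0147×11.2 + 0.015×16.9 + 0.0072×12.2) / (1 + 0.0147×14.4 + 0.015×36.8 + 0.0072×5.74) = 0.506/1.805 = 0.2803 kJ/s.
Profitability of C: 17/49.2 = 0.3455 kJ/s.
0.3455 > 0.2803, so adding C raises the average — include it.

Yes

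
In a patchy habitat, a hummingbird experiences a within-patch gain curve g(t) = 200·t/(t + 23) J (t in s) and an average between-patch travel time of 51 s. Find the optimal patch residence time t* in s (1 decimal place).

By the marginal value theorem, leave when the instantaneous gain rate g'(t) equals the habitat-wide average g(t)/(T + t).
g'(t) = 200·23/(t + 23)². Setting 200·23/(t+23)² = 200t/[(t+23)(51+t)] gives 23(51+t) = t(t+23), so t² = 23×51 = 1173.
t* = √1173 = 34.25 s.

34.2 s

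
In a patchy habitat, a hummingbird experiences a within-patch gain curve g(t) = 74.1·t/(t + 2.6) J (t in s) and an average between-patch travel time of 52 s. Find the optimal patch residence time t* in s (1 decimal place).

11.6 s

Optimal t* satisfies g'(t*) = g(t*)/(T + t*).
g'(t) = 74.1·2.6/(t + 2.6)². Setting 74.1·2.6/(t+2.6)² = 74.1t/[(t+2.6)(52+t)] gives 2.6(52+t) = t(t+2.6), so t² = 2.6×52 = 135.2.
t* = √135.2 = 11.63 s.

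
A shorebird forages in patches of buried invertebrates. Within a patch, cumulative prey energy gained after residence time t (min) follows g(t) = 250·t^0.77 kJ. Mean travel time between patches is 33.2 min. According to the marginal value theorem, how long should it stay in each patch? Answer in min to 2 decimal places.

111.15 min

Optimal t* satisfies g'(t*) = g(t*)/(T + t*).
g'(t) = 0.77·250·t^-0.23. Setting 0.77·250·t^-0.23 = 250·t^0.77/(33.2+t) gives 0.77(33.2+t) = t, so 0.23·t = 0.77×33.2.
t* = 0.77×33.2/0.23 = 111.1 min.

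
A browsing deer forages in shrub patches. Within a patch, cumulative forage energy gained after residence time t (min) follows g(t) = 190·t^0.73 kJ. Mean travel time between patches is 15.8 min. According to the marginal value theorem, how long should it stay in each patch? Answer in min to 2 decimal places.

42.72 min

Maximise g(t)/(T+t): set derivative to zero → g'(t)(T+t) = g(t).
g'(t) = 0.73·190·t^-0.27. Setting 0.73·190·t^-0.27 = 190·t^0.73/(15.8+t) gives 0.73(15.8+t) = t, so 0.27·t = 0.73×15.8.
t* = 0.73×15.8/0.27 = 42.72 min.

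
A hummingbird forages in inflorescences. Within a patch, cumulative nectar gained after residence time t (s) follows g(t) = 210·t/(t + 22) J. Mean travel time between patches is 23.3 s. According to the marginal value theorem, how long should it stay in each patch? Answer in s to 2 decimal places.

By the marginal value theorem, leave when the instantaneous gain rate g'(t) equals the habitat-wide average g(t)/(T + t).
g'(t) = 210·22/(t + 22)². Setting 210·22/(t+22)² = 210t/[(t+22)(23.3+t)] gives 22(23.3+t) = t(t+22), so t² = 22×23.3 = 512.6.
t* = √512.6 = 22.64 s.

22.64 s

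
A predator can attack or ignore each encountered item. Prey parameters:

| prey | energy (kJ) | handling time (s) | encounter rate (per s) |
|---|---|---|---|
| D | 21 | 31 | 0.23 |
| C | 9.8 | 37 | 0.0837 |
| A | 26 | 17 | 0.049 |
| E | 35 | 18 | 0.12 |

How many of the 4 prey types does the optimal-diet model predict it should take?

2

E/h in descending order: E 1.94, A 1.53, D 0.677, C 0.265 kJ/s. The optimal diet is the largest prefix of this list for which every included type satisfies E_i/h_i > R on the types above it.
Rate on top 1: 1.329. A: 1.53 > 1.329 → include.
Rate on top 2: 1.371. D: 0.677 < 1.371 → exclude; stop.
Optimal diet: E, A — 2 of 4 types.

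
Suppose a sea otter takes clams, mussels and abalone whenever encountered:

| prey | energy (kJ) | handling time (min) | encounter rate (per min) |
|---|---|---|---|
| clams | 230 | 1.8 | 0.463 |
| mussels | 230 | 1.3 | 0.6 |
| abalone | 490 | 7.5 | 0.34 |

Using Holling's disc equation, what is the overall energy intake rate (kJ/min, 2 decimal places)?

79.62 kJ/min

R = Σλ_iE_i / (1 + Σλ_ih_i)
Numerator: 0.463×230 + 0.6×230 + 0.34×490 = 411.1
Denominator: 1 + 0.463×1.8 + 0.6×1.3 + 0.34×7.5 = 5.163
R = 411.1/5.163 = 79.62 kJ/min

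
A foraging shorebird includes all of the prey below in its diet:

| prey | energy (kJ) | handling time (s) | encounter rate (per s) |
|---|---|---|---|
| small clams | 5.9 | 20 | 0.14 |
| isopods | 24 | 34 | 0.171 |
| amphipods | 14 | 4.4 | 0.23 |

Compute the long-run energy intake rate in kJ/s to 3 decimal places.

Energy encountered per unit search time: 0.14×5.9 + 0.171×24 + 0.23×14 = 8.15 kJ/s.
Handling time per unit search time: 0.14×20 + 0.171×34 + 0.23×4.4 = 9.626.
Rate = 8.15/(1 + 9.626) = 0.767 kJ/s.

0.767 kJ/s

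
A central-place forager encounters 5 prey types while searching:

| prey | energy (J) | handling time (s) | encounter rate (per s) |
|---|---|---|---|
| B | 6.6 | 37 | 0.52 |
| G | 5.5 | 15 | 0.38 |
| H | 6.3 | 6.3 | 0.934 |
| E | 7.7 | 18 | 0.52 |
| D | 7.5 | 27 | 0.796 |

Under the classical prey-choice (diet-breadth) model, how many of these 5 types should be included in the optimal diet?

Profitabilities (E/h, J/s): H 1, E 0.428, G 0.367, D 0.278, B 0.178. Add prey in this order while the next type's profitability exceeds the intake rate on those already taken.
Rate on top 1: 0.8547. E: 0.428 < 0.8547 → exclude; stop.
Optimal diet: H — 1 of 5 types.

1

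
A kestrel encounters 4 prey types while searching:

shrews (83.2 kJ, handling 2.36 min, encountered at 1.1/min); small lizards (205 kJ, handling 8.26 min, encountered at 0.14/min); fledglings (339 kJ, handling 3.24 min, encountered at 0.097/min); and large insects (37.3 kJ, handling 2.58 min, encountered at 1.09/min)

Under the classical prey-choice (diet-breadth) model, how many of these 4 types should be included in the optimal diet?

2

E/h in descending order: fledglings 105, shrews 35.3, small lizards 24.8, large insects 14.5 kJ/min. The optimal diet is the largest prefix of this list for which every included type satisfies E_i/h_i > R on the types above it.
Rate on top 1: 25.02. shrews: 35.3 > 25.02 → include.
Rate on top 2: 31.81. small lizards: 24.8 < 31.81 → exclude; stop.
Optimal diet: fledglings, shrews — 2 of 4 types.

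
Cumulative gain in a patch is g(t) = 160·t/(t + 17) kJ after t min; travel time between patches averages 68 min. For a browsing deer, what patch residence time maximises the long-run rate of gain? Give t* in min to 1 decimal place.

Optimal t* satisfies g'(t*) = g(t*)/(T + t*).
g'(t) = 160·17/(t + 17)². Setting 160·17/(t+17)² = 160t/[(t+17)(68+t)] gives 17(68+t) = t(t+17), so t² = 17×68 = 1156.
t* = √1156 = 34 min.

34.0 min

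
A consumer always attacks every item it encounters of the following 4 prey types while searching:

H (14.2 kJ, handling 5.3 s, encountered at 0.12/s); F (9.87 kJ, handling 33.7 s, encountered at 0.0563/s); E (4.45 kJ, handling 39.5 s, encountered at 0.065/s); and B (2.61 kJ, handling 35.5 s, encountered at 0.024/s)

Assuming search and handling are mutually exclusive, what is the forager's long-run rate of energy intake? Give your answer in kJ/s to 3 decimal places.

0.376 kJ/s

Energy encountered per unit search time: 0.12×14.2 + 0.0563×9.87 + 0.065×4.45 + 0.024×2.61 = 2.612 kJ/s.
Handling time per unit search time: 0.12×5.3 + 0.0563×33.7 + 0.065×39.5 + 0.024×35.5 = 5.953.
Rate = 2.612/(1 + 5.953) = 0.3756 kJ/s.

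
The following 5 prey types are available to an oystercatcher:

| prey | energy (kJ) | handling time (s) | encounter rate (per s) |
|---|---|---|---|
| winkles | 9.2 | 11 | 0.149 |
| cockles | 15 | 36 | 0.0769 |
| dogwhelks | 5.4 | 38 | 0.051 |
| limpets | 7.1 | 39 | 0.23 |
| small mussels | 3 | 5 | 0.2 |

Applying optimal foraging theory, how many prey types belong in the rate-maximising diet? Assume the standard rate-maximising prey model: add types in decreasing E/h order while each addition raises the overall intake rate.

Rank by E/h (kJ/s): winkles 0.836, small mussels 0.6, cockles 0.417, limpets 0.182, dogwhelks 0.142. Include each in turn until the next type's E/h falls below the running intake rate.
Rate on top 1: 0.5194. small mussels: 0.6 > 0.5194 → include.
Rate on top 2: 0.5416. cockles: 0.417 < 0.5416 → exclude; stop.
Optimal diet: winkles, small mussels — 2 of 5 types.

2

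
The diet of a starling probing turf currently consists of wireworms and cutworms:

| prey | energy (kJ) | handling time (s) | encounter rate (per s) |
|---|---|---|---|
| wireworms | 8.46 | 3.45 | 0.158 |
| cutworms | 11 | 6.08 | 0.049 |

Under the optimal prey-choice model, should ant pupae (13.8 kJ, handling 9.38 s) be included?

Yes

On wireworms and cutworms alone, R = ΣλE/(1+Σλh) = 1.876/1.843 = 1.018 kJ/s.
Profitability of ant pupae: 13.8/9.38 = 1.471 kJ/s.
1.471 > 1.018, so adding ant pupae raises the average — include it.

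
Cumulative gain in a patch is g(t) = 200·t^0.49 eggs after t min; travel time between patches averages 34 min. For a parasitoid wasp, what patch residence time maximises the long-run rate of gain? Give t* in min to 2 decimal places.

32.67 min

Optimal t* satisfies g'(t*) = g(t*)/(T + t*).
g'(t) = 0.49·200·t^-0.51. Setting 0.49·200·t^-0.51 = 200·t^0.49/(34+t) gives 0.49(34+t) = t, so 0.51·t = 0.49×34.
t* = 0.49×34/0.51 = 32.67 min.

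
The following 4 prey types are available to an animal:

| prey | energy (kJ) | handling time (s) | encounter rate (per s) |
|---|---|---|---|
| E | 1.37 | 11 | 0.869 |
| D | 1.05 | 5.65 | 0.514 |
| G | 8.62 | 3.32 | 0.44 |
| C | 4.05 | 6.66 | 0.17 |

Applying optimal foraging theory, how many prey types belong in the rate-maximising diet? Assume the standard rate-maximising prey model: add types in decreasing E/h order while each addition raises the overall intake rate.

1

Profitabilities (E/h, kJ/s): G 2.6, C 0.608, D 0.186, E 0.125. Add prey in this order while the next type's profitability exceeds the intake rate on those already taken.
Rate on top 1: 1.541. C: 0.608 < 1.541 → exclude; stop.
Optimal diet: G — 1 of 4 types.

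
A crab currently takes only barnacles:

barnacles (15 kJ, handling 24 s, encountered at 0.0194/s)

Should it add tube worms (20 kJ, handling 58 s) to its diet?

Yes

Current rate: (0.0194×15)/(1 + 0.0194×24) = 0.1986 kJ/s.
tube worms: E/h = 20/58 = 0.3448 kJ/s.
0.3448 > 0.1986, so adding tube worms raises the average — include it.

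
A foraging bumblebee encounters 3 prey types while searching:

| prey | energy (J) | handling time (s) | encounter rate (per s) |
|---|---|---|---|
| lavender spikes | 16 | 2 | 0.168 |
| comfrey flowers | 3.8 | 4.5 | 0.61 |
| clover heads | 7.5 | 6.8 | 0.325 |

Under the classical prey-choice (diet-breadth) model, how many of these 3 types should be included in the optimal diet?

Rank by E/h (J/s): lavender spikes 8, clover heads 1.1, comfrey flowers 0.844. Include each in turn until the next type's E/h falls below the running intake rate.
Rate on top 1: 2.012. clover heads: 1.1 < 2.012 → exclude; stop.
Optimal diet: lavender spikes — 1 of 3 types.

1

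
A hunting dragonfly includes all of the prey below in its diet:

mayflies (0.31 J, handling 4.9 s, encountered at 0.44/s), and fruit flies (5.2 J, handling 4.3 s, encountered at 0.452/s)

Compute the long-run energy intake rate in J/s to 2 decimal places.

0.49 J/s

R = (0.44×0.31 + 0.452×5.2) / (1 + 0.44×4.9 + 0.452×4.3) = 2.487/5.1 = 0.4876 J/s.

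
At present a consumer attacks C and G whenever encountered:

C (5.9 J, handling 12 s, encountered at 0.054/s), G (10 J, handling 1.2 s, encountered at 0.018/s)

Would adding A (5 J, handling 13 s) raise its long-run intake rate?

Yes

Current rate: (0.054×5.9 + 0.018×10)/(1 + 0.054×12 + 0.018×1.2) = 0.2986 J/s.
A: E/h = 5/13 = 0.3846 J/s.
Since 0.3846 > R, including A increases the long-run rate.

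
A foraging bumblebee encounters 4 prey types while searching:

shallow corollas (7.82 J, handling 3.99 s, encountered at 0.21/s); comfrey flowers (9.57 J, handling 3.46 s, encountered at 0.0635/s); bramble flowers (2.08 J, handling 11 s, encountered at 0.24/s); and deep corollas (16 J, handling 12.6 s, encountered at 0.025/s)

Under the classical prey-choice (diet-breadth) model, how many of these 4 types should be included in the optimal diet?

Profitabilities (E/h, J/s): comfrey flowers 2.77, shallow corollas 1.96, deep corollas 1.27, bramble flowers 0.189. Add prey in this order while the next type's profitability exceeds the intake rate on those already taken.
Rate on top 1: 0.4982. shallow corollas: 1.96 > 0.4982 → include.
Rate on top 2: 1.093. deep corollas: 1.27 > 1.093 → include.
Rate on top 3: 1.117. bramble flowers: 0.189 < 1.117 → exclude; stop.
Optimal diet: comfrey flowers, shallow corollas, deep corollas — 3 of 4 types.

3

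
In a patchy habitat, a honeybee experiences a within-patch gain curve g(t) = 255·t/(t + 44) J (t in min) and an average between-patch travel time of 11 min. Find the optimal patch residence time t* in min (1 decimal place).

22.0 min

Maximise g(t)/(T+t): set derivative to zero → g'(t)(T+t) = g(t).
g'(t) = 255·44/(t + 44)². Setting 255·44/(t+44)² = 255t/[(t+44)(11+t)] gives 44(11+t) = t(t+44), so t² = 44×11 = 484.
t* = √484 = 22 min.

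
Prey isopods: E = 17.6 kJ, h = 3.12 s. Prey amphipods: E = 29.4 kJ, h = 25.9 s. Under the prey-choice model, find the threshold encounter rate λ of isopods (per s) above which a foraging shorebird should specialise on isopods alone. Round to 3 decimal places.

Drop amphipods once their profitability E₂/h₂ falls below the rate achievable on isopods alone: E₂/h₂ = λE₁/(1 + λh₁).
Solve for λ: λE₁h₂ = E₂(1 + λh₁) → λ(E₁h₂ − E₂h₁) = E₂ → λ = E₂/(E₁h₂ − E₂h₁).
λ = 29.4/(17.6×25.9 − 29.4×3.12) = 29.4/364.1 = 0.08074 per s.

0.081 per s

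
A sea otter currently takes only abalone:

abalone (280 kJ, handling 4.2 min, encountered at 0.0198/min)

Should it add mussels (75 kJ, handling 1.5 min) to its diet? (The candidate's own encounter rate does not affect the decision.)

Yes

Current rate: (0.0198×280)/(1 + 0.0198×4.2) = 5.118 kJ/min.
Profitability of mussels: 75/1.5 = 50 kJ/min.
Since 50 > R, including mussels increases the long-run rate.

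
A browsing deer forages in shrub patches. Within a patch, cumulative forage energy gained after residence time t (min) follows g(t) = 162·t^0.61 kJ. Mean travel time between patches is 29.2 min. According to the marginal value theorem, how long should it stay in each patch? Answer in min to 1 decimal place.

Maximise g(t)/(T+t): set derivative to zero → g'(t)(T+t) = g(t).
g'(t) = 0.61·162·t^-0.39. Setting 0.61·162·t^-0.39 = 162·t^0.61/(29.2+t) gives 0.61(29.2+t) = t, so 0.39·t = 0.61×29.2.
t* = 0.61×29.2/0.39 = 45.67 min.

45.7 min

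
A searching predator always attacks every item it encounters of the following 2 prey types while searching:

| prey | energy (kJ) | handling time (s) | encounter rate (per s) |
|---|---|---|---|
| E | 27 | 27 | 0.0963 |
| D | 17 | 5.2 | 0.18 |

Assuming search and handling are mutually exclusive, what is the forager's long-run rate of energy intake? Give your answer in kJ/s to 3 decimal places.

R = (0.0963×27 + 0.18×17) / (1 + 0.0963×27 + 0.18×5.2) = 5.66/4.536 = 1.248 kJ/s.

1.248 kJ/s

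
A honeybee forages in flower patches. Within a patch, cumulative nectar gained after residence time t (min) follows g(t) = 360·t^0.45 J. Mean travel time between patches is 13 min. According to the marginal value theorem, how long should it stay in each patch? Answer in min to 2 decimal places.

By the marginal value theorem, leave when the instantaneous gain rate g'(t) equals the habitat-wide average g(t)/(T + t).
g'(t) = 0.45·360·t^-0.55. Setting 0.45·360·t^-0.55 = 360·t^0.45/(13+t) gives 0.45(13+t) = t, so 0.55·t = 0.45×13.
t* = 0.45×13/0.55 = 10.64 min.

10.64 min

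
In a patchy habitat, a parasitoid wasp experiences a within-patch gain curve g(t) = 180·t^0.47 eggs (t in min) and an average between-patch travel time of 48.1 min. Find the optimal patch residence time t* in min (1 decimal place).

Optimal t* satisfies g'(t*) = g(t*)/(T + t*).
g'(t) = 0.47·180·t^-0.53. Setting 0.47·180·t^-0.53 = 180·t^0.47/(48.1+t) gives 0.47(48.1+t) = t, so 0.53·t = 0.47×48.1.
t* = 0.47×48.1/0.53 = 42.65 min.

42.7 min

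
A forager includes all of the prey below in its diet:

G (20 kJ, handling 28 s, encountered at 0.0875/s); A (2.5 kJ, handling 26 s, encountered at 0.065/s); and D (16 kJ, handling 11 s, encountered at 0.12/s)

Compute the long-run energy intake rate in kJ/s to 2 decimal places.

R = (0.0875×20 + 0.065×2.5 + 0.12×16) / (1 + 0.0875×28 + 0.065×26 + 0.12×11) = 3.833/6.46 = 0.5933 kJ/s.

0.59 kJ/s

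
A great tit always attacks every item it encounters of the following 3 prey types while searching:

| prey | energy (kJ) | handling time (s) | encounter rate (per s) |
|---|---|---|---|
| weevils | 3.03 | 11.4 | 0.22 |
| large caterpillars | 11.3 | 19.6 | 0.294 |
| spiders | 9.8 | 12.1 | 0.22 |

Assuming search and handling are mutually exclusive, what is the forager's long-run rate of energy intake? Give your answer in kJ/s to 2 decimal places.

R = Σλ_iE_i / (1 + Σλ_ih_i)
Numerator: 0.22×3.03 + 0.294×11.3 + 0.22×9.8 = 6.145
Denominator: 1 + 0.22×11.4 + 0.294×19.6 + 0.22×12.1 = 11.93
R = 6.145/11.93 = 0.515 kJ/s

0.51 kJ/s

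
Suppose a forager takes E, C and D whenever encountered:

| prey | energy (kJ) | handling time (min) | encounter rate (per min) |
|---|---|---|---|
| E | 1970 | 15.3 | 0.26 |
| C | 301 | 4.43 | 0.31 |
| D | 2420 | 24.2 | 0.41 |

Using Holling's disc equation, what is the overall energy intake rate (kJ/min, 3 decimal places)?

98.180 kJ/min

R = Σλ_iE_i / (1 + Σλ_ih_i)
Numerator: 0.26×1970 + 0.31×301 + 0.41×2420 = 1598
Denominator: 1 + 0.26×15.3 + 0.31×4.43 + 0.41×24.2 = 16.27
R = 1598/16.27 = 98.18 kJ/min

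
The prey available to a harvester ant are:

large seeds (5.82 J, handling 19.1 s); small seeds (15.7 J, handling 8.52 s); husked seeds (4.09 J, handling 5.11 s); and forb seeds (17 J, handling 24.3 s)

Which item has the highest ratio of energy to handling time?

small seeds

In descending order of E/h:
small seeds: 15.7/8.52 = 1.84 J/s
husked seeds: 4.09/5.11 = 0.8 J/s
forb seeds: 17/24.3 = 0.7 J/s
large seeds: 5.82/19.1 = 0.305 J/s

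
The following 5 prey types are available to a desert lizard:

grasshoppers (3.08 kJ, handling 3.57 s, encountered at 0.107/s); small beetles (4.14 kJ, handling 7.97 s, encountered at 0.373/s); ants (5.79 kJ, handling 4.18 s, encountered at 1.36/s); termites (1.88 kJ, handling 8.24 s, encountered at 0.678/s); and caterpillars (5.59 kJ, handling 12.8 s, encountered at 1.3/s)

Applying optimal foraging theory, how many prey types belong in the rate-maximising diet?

1

E/h in descending order: ants 1.39, grasshoppers 0.863, small beetles 0.519, caterpillars 0.437, termites 0.228 kJ/s. The optimal diet is the largest prefix of this list for which every included type satisfies E_i/h_i > R on the types above it.
Rate on top 1: 1.178. grasshoppers: 0.863 < 1.178 → exclude; stop.
Optimal diet: ants — 1 of 5 types.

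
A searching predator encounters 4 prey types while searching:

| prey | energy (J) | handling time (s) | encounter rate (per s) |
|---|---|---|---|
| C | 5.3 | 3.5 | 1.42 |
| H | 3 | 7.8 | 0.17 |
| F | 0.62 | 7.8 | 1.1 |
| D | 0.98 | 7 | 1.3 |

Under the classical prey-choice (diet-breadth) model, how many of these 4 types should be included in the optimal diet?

1

E/h in descending order: C 1.51, H 0.385, D 0.14, F 0.0795 J/s. The optimal diet is the largest prefix of this list for which every included type satisfies E_i/h_i > R on the types above it.
Rate on top 1: 1.261. H: 0.385 < 1.261 → exclude; stop.
Optimal diet: C — 1 of 4 types.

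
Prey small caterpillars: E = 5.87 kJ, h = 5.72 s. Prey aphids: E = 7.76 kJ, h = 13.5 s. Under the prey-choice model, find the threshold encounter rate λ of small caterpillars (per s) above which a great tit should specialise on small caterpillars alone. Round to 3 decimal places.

Drop aphids once their profitability E₂/h₂ falls below the rate achievable on small caterpillars alone: E₂/h₂ = λE₁/(1 + λh₁).
Solve for λ: λE₁h₂ = E₂(1 + λh₁) → λ(E₁h₂ − E₂h₁) = E₂ → λ = E₂/(E₁h₂ − E₂h₁).
λ = 7.76/(5.87×13.5 − 7.76×5.72) = 7.76/34.86 = 0.2226 per s.

0.223 per s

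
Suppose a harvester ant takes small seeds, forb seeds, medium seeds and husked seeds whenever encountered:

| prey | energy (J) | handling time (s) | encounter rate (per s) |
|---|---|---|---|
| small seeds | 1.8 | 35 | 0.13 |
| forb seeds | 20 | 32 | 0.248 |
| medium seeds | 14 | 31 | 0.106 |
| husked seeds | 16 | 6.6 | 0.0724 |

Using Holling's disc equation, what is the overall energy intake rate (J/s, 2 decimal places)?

R = (0.13×1.8 + 0.248×20 + 0.106×14 + 0.0724×16) / (1 + 0.13×35 + 0.248×32 + 0.106×31 + 0.0724×6.6) = 7.836/17.25 = 0.4543 J/s.

0.45 J/s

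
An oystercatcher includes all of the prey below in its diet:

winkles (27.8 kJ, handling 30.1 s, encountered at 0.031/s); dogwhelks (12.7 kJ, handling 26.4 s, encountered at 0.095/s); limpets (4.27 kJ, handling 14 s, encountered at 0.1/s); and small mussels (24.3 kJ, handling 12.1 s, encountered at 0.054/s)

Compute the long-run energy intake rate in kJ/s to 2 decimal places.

R = (0.031×27.8 + 0.095×12.7 + 0.1×4.27 + 0.054×24.3) / (1 + 0.031×30.1 + 0.095×26.4 + 0.1×14 + 0.054×12.1) = 3.808/6.495 = 0.5863 kJ/s.

0.59 kJ/s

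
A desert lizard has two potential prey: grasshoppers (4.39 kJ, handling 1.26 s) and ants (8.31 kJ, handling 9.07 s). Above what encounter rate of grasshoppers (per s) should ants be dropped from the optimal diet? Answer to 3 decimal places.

0.283 per s

Drop ants once their profitability E₂/h₂ falls below the rate achievable on grasshoppers alone: E₂/h₂ = λE₁/(1 + λh₁).
Solve for λ: λE₁h₂ = E₂(1 + λh₁) → λ(E₁h₂ − E₂h₁) = E₂ → λ = E₂/(E₁h₂ − E₂h₁).
λ = 8.31/(4.39×9.07 − 8.31×1.26) = 8.31/29.35 = 0.2832 per s.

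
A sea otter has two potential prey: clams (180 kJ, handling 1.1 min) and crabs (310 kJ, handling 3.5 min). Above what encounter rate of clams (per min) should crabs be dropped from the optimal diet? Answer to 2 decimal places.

1.07 per min

Drop crabs once their profitability E₂/h₂ falls below the rate achievable on clams alone: E₂/h₂ = λE₁/(1 + λh₁).
Solve for λ: λE₁h₂ = E₂(1 + λh₁) → λ(E₁h₂ − E₂h₁) = E₂ → λ = E₂/(E₁h₂ − E₂h₁).
λ = 310/(180×3.5 − 310×1.1) = 310/289 = 1.073 per min.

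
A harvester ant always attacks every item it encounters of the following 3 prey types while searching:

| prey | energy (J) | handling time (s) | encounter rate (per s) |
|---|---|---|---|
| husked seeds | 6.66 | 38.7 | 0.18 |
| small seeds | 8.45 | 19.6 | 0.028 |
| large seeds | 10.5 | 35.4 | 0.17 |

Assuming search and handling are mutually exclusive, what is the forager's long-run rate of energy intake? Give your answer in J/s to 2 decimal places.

0.22 J/s

R = Σλ_iE_i / (1 + Σλ_ih_i)
Numerator: 0.18×6.66 + 0.028×8.45 + 0.17×10.5 = 3.22
Denominator: 1 + 0.18×38.7 + 0.028×19.6 + 0.17×35.4 = 14.53
R = 3.22/14.53 = 0.2216 J/s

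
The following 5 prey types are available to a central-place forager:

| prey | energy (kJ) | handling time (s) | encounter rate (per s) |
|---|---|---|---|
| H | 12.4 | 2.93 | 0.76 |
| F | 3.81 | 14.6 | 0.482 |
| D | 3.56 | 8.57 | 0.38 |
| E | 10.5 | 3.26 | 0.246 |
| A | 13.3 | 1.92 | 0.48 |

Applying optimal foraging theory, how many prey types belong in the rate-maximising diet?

Profitabilities (E/h, kJ/s): A 6.93, H 4.23, E 3.22, D 0.415, F 0.261. Add prey in this order while the next type's profitability exceeds the intake rate on those already taken.
Rate on top 1: 3.322. H: 4.23 > 3.322 → include.
Rate on top 2: 3.811. E: 3.22 < 3.811 → exclude; stop.
Optimal diet: A, H — 2 of 5 types.

2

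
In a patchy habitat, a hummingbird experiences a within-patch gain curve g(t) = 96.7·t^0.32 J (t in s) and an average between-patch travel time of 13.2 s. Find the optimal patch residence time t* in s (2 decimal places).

Maximise g(t)/(T+t): set derivative to zero → g'(t)(T+t) = g(t).
g'(t) = 0.32·96.7·t^-0.68. Setting 0.32·96.7·t^-0.68 = 96.7·t^0.32/(13.2+t) gives 0.32(13.2+t) = t, so 0.68·t = 0.32×13.2.
t* = 0.32×13.2/0.68 = 6.212 s.

6.21 s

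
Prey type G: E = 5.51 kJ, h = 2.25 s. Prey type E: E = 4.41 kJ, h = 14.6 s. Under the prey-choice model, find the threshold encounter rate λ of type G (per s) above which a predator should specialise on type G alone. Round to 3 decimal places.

0.063 per s

Drop type E once their profitability E₂/h₂ falls below the rate achievable on type G alone: E₂/h₂ = λE₁/(1 + λh₁).
Solve for λ: λE₁h₂ = E₂(1 + λh₁) → λ(E₁h₂ − E₂h₁) = E₂ → λ = E₂/(E₁h₂ − E₂h₁).
λ = 4.41/(5.51×14.6 − 4.41×2.25) = 4.41/70.52 = 0.06253 per s.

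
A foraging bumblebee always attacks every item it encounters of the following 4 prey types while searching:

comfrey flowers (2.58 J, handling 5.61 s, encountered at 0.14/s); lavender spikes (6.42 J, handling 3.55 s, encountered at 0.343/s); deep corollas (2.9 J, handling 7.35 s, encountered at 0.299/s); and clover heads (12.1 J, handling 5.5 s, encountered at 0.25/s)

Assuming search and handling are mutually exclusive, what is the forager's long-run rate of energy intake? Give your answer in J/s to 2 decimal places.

R = (0.14×2.58 + 0.343×6.42 + 0.299×2.9 + 0.25×12.1) / (1 + 0.14×5.61 + 0.343×3.55 + 0.299×7.35 + 0.25×5.5) = 6.455/6.576 = 0.9817 J/s.

0.98 J/s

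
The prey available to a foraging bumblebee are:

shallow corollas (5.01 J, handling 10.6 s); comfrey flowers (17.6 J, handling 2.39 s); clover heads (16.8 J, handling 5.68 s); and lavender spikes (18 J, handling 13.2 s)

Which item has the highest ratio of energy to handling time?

Profitability E/h (J/s): shallow corollas = 5.01/10.6 = 0.473, comfrey flowers = 17.6/2.39 = 7.36, clover heads = 16.8/5.68 = 2.96, lavender spikes = 18/13.2 = 1.36.
Ranked: comfrey flowers > clover heads > lavender spikes > shallow corollas.

comfrey flowers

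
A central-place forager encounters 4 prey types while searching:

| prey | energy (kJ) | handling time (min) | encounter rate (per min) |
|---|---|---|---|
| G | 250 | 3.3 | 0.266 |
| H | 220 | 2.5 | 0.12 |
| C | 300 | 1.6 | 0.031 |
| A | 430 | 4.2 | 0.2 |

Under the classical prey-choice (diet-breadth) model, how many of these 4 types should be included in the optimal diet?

4

E/h in descending order: C 188, A 102, H 88, G 75.8 kJ/min. The optimal diet is the largest prefix of this list for which every included type satisfies E_i/h_i > R on the types above it.
Rate on top 1: 8.861. A: 102 > 8.861 → include.
Rate on top 2: 50.43. H: 88 > 50.43 → include.
Rate on top 3: 55.58. G: 75.8 > 55.58 → include.
Optimal diet: C, A, H, G — 4 of 4 types.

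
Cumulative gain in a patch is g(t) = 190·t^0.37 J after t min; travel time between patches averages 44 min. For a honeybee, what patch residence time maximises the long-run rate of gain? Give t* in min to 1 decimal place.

Optimal t* satisfies g'(t*) = g(t*)/(T + t*).
g'(t) = 0.37·190·t^-0.63. Setting 0.37·190·t^-0.63 = 190·t^0.37/(44+t) gives 0.37(44+t) = t, so 0.63·t = 0.37×44.
t* = 0.37×44/0.63 = 25.84 min.

25.8 min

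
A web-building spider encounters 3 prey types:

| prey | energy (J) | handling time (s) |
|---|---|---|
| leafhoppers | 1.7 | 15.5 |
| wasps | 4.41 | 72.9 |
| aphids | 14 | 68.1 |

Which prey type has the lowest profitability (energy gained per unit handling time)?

Profitability E/h (J/s): leafhoppers = 1.7/15.5 = 0.11, wasps = 4.41/72.9 = 0.0605, aphids = 14/68.1 = 0.206.
Ranked: aphids > leafhoppers > wasps.

wasps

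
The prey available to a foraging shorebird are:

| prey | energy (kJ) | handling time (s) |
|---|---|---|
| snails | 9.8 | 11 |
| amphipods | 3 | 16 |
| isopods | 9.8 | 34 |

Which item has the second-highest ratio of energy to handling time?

isopods

Profitability E/h (kJ/s): snails = 9.8/11 = 0.891, amphipods = 3/16 = 0.188, isopods = 9.8/34 = 0.288.
Ranked: snails > isopods > amphipods.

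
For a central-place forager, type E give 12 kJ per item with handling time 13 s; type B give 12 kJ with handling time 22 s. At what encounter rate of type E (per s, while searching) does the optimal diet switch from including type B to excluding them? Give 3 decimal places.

0.111 per s

At the threshold, the rate on type E alone equals the profitability of type B: λ·12/(1 + λ·13) = 12/22 = 0.5455.
Rearranging, λ(12 − 0.5455×13) = 0.5455, so λ = 0.5455/4.909 = 0.1111 per s.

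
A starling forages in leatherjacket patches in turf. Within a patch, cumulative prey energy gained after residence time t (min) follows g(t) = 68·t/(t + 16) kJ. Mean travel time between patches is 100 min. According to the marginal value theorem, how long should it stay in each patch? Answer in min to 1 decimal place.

By the marginal value theorem, leave when the instantaneous gain rate g'(t) equals the habitat-wide average g(t)/(T + t).
g'(t) = 68·16/(t + 16)². Setting 68·16/(t+16)² = 68t/[(t+16)(100+t)] gives 16(100+t) = t(t+16), so t² = 16×100 = 1600.
t* = √1600 = 40 min.

40.0 min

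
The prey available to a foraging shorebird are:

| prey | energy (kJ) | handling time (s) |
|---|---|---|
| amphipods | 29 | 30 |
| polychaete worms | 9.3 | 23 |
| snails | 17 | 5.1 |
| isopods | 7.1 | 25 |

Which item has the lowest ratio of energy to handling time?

In descending order of E/h:
snails: 17/5.1 = 3.33 kJ/s
amphipods: 29/30 = 0.967 kJ/s
polychaete worms: 9.3/23 = 0.404 kJ/s
isopods: 7.1/25 = 0.284 kJ/s

isopods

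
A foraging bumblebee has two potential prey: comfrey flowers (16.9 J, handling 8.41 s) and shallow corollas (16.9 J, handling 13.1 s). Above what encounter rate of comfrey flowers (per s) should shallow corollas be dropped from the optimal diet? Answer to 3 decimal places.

0.213 per s

The zero-one rule: include shallow corollas iff E₂/h₂ > λE₁/(1+λh₁). Equality gives the switch point.
λE₁h₂ = E₂ + λE₂h₁ ⇒ λ = E₂/(E₁h₂ − E₂h₁) = 16.9/(221.4 − 142.1) = 0.2132 per s.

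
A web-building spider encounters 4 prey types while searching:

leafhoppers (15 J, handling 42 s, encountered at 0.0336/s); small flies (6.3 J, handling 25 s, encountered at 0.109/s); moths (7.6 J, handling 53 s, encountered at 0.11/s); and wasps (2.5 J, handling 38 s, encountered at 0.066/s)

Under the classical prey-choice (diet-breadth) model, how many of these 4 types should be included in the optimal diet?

Profitabilities (E/h, J/s): leafhoppers 0.357, small flies 0.252, moths 0.143, wasps 0.0658. Add prey in this order while the next type's profitability exceeds the intake rate on those already taken.
Rate on top 1: 0.209. small flies: 0.252 > 0.209 → include.
Rate on top 2: 0.2318. moths: 0.143 < 0.2318 → exclude; stop.
Optimal diet: leafhoppers, small flies — 2 of 4 types.

2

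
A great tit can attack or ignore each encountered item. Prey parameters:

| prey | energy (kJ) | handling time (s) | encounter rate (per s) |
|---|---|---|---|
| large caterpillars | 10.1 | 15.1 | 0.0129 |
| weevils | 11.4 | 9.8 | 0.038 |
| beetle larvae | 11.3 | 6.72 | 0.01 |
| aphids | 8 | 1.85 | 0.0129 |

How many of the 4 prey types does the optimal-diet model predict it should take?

E/h in descending order: aphids 4.32, beetle larvae 1.68, weevils 1.16, large caterpillars 0.669 kJ/s. The optimal diet is the largest prefix of this list for which every included type satisfies E_i/h_i > R on the types above it.
Rate on top 1: 0.1008. beetle larvae: 1.68 > 0.1008 → include.
Rate on top 2: 0.1982. weevils: 1.16 > 0.1982 → include.
Rate on top 3: 0.4437. large caterpillars: 0.669 > 0.4437 → include.
Optimal diet: aphids, beetle larvae, weevils, large caterpillars — 4 of 4 types.

4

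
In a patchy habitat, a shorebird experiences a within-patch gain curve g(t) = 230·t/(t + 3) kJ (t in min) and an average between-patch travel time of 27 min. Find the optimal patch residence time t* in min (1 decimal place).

9.0 min

Optimal t* satisfies g'(t*) = g(t*)/(T + t*).
g'(t) = 230·3/(t + 3)². Setting 230·3/(t+3)² = 230t/[(t+3)(27+t)] gives 3(27+t) = t(t+3), so t² = 3×27 = 81.
t* = √81 = 9 min.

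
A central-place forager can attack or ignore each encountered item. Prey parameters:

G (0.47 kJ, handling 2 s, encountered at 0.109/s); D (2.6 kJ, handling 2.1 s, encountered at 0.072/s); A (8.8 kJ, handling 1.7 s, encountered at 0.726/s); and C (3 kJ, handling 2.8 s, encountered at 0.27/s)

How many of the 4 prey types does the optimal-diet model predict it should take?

1

Profitabilities (E/h, kJ/s): A 5.18, D 1.24, C 1.07, G 0.235. Add prey in this order while the next type's profitability exceeds the intake rate on those already taken.
Rate on top 1: 2.86. D: 1.24 < 2.86 → exclude; stop.
Optimal diet: A — 1 of 4 types.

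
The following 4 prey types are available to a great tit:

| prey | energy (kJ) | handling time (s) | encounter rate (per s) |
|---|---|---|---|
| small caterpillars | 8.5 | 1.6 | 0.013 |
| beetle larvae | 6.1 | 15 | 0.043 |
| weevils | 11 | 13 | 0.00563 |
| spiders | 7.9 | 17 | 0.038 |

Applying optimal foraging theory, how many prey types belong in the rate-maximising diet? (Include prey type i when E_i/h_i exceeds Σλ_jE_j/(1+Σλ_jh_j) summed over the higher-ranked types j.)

4

E/h in descending order: small caterpillars 5.31, weevils 0.846, spiders 0.465, beetle larvae 0.407 kJ/s. The optimal diet is the largest prefix of this list for which every included type satisfies E_i/h_i > R on the types above it.
Rate on top 1: 0.1082. weevils: 0.846 > 0.1082 → include.
Rate on top 2: 0.1576. spiders: 0.465 > 0.1576 → include.
Rate on top 3: 0.2716. beetle larvae: 0.407 > 0.2716 → include.
Optimal diet: small caterpillars, weevils, spiders, beetle larvae — 4 of 4 types.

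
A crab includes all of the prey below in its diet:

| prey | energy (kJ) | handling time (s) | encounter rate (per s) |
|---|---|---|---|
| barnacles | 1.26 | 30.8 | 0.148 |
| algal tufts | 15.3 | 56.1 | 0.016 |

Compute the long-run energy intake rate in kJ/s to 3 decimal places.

0.067 kJ/s

R = Σλ_iE_i / (1 + Σλ_ih_i)
Numerator: 0.148×1.26 + 0.016×15.3 = 0.4313
Denominator: 1 + 0.148×30.8 + 0.016×56.1 = 6.456
R = 0.4313/6.456 = 0.0668 kJ/s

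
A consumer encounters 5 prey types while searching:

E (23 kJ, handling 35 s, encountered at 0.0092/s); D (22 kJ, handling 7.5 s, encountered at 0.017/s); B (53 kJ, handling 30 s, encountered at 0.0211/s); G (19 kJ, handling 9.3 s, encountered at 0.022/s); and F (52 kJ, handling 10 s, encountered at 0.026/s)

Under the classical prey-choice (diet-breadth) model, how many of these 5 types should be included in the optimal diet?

Profitabilities (E/h, kJ/s): F 5.2, D 2.93, G 2.04, B 1.77, E 0.657. Add prey in this order while the next type's profitability exceeds the intake rate on those already taken.
Rate on top 1: 1.073. D: 2.93 > 1.073 → include.
Rate on top 2: 1.244. G: 2.04 > 1.244 → include.
Rate on top 3: 1.347. B: 1.77 > 1.347 → include.
Rate on top 4: 1.466. E: 0.657 < 1.466 → exclude; stop.
Optimal diet: F, D, G, B — 4 of 5 types.

4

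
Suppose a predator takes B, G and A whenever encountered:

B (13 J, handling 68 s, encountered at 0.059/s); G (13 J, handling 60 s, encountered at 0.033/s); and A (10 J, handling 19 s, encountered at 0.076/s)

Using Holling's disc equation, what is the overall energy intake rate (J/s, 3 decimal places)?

0.232 J/s

R = (0.059×13 + 0.033×13 + 0.076×10) / (1 + 0.059×68 + 0.033×60 + 0.076×19) = 1.956/8.436 = 0.2319 J/s.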